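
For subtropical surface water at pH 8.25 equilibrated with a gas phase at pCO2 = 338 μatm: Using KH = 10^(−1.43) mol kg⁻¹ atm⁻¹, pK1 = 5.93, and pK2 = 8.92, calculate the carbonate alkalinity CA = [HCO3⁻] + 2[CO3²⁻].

CA = 3.75 mmol/kg

[CO2*] = KH · pCO2 = 10^(−1.43) × 338×10^-6 = 1.256×10^-5 mol/kg
α₀ = 1/(1 + K1/[H⁺] + K1K2/[H⁺]²) = 1/(1 + 10^+2.32 + 10^+1.65) = 0.003928
DIC = [CO2*]/α₀ = 1.256×10^-5 / 0.003928 = 3.197 mmol/kg
CA = (α₁ + 2α₂)·DIC = (0.8206 + 2×0.1754) × 3.197 = 3.75 mmol/kg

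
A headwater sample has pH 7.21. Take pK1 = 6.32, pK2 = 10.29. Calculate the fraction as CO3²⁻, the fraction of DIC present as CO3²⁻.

α₂ = 1 / (1 + [H⁺]/K2 + [H⁺]²/(K1K2)) = 1 / (1 + 10^+3.08 + 10^+2.19)
   = 1 / (1 + 1202.3 + 154.88) = 1/1358.1 = 0.0007363

α₂ = 0.000736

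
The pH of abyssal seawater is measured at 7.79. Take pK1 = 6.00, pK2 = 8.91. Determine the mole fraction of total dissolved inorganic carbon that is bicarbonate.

α₁ = 0.916

α₁ = 1 / (1 + [H⁺]/K1 + K2/[H⁺]) = 1 / (1 + 10^-1.79 + 10^-1.12)
   = 1 / (1 + 0.016218 + 0.075858) = 1/1.0921 = 0.9157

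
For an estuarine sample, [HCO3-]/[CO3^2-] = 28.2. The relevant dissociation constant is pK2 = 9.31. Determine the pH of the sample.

pH = 7.86

From K2 = [H⁺][CO3^2-]/[HCO3-]:  pH = pK2 − log₁₀([HCO3-]/[CO3^2-])
log₁₀(28.2) = +1.450
pH = 9.31 − (+1.450) = 7.86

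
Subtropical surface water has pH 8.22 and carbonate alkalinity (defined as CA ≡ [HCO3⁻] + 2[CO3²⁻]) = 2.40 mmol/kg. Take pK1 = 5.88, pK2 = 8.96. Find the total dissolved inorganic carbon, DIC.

DIC = 2.09 mmol/kg

CA = [HCO3⁻] + 2[CO3²⁻] = (α₁ + 2α₂)·DIC
At pH 8.22: [H⁺]/K1 = 10^-2.34 = 0.0045709, K2/[H⁺] = 10^-0.74 = 0.18197
α₁ = 1/(1 + 0.0045709 + 0.18197) = 1/1.1865 = 0.8428; α₂ = α₁·K2/[H⁺] = 0.1534
α₁ + 2α₂ = 1.1495
DIC = CA / (α₁ + 2α₂) = 2.40 / 1.1495 = 2.09 mmol/kg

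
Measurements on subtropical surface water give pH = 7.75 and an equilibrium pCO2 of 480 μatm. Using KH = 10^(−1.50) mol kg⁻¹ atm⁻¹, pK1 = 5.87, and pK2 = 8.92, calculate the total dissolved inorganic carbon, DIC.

DIC = 1.24 mmol/kg

[CO2*] = KH · pCO2 = 10^(−1.50) × 480×10^-6 = 1.518×10^-5 mol/kg
α₀ = 1/(1 + K1/[H⁺] + K1K2/[H⁺]²) = 1/(1 + 10^+1.88 + 10^+0.71) = 0.01220
DIC = [CO2*]/α₀ = 1.518×10^-5 / 0.01220 = 1.24 mmol/kg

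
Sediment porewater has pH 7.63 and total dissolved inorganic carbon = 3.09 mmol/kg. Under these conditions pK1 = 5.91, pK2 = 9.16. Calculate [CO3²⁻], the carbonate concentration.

α₂ = 1 / (1 + [H⁺]/K2 + [H⁺]²/(K1K2)) = 1 / (1 + 10^+1.53 + 10^-0.19)
   = 1 / (1 + 33.884 + 0.64565) = 1/35.530 = 0.02815
[CO3²⁻] = α₂ × DIC = 0.02815 × 3.09 = 0.0870 mmol/kg

[CO3²⁻] = 0.0870 mmol/kg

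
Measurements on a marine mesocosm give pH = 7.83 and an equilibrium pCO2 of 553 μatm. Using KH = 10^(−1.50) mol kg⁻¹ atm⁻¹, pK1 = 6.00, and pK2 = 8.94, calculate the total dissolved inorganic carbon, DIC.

DIC = 1.29 mmol/kg

[CO2*] = KH · pCO2 = 10^(−1.50) × 553×10^-6 = 1.749×10^-5 mol/kg
α₀ = 1/(1 + K1/[H⁺] + K1K2/[H⁺]²) = 1/(1 + 10^+1.83 + 10^+0.72) = 0.01354
DIC = [CO2*]/α₀ = 1.749×10^-5 / 0.01354 = 1.29 mmol/kg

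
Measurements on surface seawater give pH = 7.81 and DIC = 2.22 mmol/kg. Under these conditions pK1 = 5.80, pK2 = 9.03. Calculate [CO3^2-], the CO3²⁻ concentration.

α₂ = 1 / (1 + [H⁺]/K2 + [H⁺]²/(K1K2)) = 1 / (1 + 10^+1.22 + 10^-0.79)
   = 1 / (1 + 16.596 + 0.16218) = 1/17.758 = 0.05631
[CO3²⁻] = α₂ × DIC = 0.05631 × 2.22 = 0.125 mmol/kg

[CO3²⁻] = 0.125 mmol/kg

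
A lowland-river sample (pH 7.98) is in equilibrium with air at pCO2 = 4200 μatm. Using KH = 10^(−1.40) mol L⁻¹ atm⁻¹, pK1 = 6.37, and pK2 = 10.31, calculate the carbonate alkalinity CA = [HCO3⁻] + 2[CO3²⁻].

[CO2*] = KH · pCO2 = 10^(−1.40) × 4200×10^-6 = 1.672×10^-4 mol/L
α₀ = 1/(1 + K1/[H⁺] + K1K2/[H⁺]²) = 1/(1 + 10^+1.61 + 10^-0.72) = 0.02385
DIC = [CO2*]/α₀ = 1.672×10^-4 / 0.02385 = 7.011 mmol/L
CA = (α₁ + 2α₂)·DIC = (0.9716 + 2×0.004545) × 7.011 = 6.88 mmol/L

CA = 6.88 mmol/L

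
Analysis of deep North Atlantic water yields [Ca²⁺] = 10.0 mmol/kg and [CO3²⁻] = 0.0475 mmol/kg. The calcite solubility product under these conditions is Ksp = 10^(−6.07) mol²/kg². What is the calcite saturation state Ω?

Ω = 0.558

Ksp = 10^(−6.07) = 8.511×10^-7
Ω = [Ca²⁺][CO3²⁻]/Ksp = (10.0×10^-3)(0.0475×10^-3) / 8.511×10^-7 = 0.558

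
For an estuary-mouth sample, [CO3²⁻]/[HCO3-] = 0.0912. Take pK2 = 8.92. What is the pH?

From K2 = [H⁺][CO3²⁻]/[HCO3-]:  pH = pK2 + log₁₀([CO3²⁻]/[HCO3-])
log₁₀(0.0912) = -1.040
pH = 8.92 + (-1.040) = 7.88

pH = 7.88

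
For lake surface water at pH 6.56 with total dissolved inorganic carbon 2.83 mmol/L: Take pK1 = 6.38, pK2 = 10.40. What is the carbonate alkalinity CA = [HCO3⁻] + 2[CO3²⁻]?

CA = 1.70 mmol/L

CA = [HCO3⁻] + 2[CO3²⁻] = (α₁ + 2α₂)·DIC
At pH 6.56: [H⁺]/K1 = 10^-0.18 = 0.66069, K2/[H⁺] = 10^-3.84 = 0.00014454
α₁ = 1/(1 + 0.66069 + 0.00014454) = 1/1.6608 = 0.6021; α₂ = α₁·K2/[H⁺] = 8.703×10^-5
α₁ + 2α₂ = 0.6023
CA = 0.6023 × 2.83 = 1.70 mmol/L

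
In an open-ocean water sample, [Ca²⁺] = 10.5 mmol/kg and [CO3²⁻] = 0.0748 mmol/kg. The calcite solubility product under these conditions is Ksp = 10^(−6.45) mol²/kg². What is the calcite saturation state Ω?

Ksp = 10^(−6.45) = 3.548×10^-7
Ω = [Ca²⁺][CO3²⁻]/Ksp = (10.5×10^-3)(0.0748×10^-3) / 3.548×10^-7 = 2.21

Ω = 2.21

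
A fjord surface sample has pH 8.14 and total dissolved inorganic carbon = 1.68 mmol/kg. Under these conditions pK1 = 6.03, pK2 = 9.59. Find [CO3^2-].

α₂ = 1 / (1 + [H⁺]/K2 + [H⁺]²/(K1K2)) = 1 / (1 + 10^+1.45 + 10^-0.66)
   = 1 / (1 + 28.184 + 0.21878) = 1/29.403 = 0.03401
[CO3²⁻] = α₂ × DIC = 0.03401 × 1.68 = 0.0571 mmol/kg

[CO3²⁻] = 0.0571 mmol/kg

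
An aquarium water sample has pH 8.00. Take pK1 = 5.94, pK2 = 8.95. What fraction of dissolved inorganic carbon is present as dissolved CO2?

α₀ = 0.00777

α₀ = 1 / (1 + K1/[H⁺] + K1K2/[H⁺]²) = 1 / (1 + 10^+2.06 + 10^+1.11)
   = 1 / (1 + 114.82 + 12.882) = 1/128.70 = 0.007770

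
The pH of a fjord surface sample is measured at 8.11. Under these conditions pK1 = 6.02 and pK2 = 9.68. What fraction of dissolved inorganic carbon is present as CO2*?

α₀ = 1 / (1 + K1/[H⁺] + K1K2/[H⁺]²) = 1 / (1 + 10^+2.09 + 10^+0.52)
   = 1 / (1 + 123.03 + 3.3113) = 1/127.34 = 0.007853

α₀ = 0.00785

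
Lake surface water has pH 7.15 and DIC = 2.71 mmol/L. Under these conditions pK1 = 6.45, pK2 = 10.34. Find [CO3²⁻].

[CO3²⁻] = 1.46 μmol/L

α₂ = 1 / (1 + [H⁺]/K2 + [H⁺]²/(K1K2)) = 1 / (1 + 10^+3.19 + 10^+2.49)
   = 1 / (1 + 1548.8 + 309.03) = 1/1858.8 = 0.0005380
[CO3²⁻] = α₂ × DIC = 0.0005380 × 2.71 = 0.00146 mmol/L = 1.46 μmol/L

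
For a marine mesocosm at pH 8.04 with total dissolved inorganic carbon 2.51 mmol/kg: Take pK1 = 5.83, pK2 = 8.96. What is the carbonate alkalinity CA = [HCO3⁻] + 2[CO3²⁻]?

CA = 2.76 mmol/kg

CA = [HCO3⁻] + 2[CO3²⁻] = (α₁ + 2α₂)·DIC
At pH 8.04: [H⁺]/K1 = 10^-2.21 = 0.0061660, K2/[H⁺] = 10^-0.92 = 0.12023
α₁ = 1/(1 + 0.0061660 + 0.12023) = 1/1.1264 = 0.8878; α₂ = α₁·K2/[H⁺] = 0.1067
α₁ + 2α₂ = 1.1013
CA = 1.1013 × 2.51 = 2.76 mmol/kg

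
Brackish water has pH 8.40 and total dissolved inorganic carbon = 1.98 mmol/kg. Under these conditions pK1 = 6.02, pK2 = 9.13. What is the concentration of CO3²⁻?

[CO3²⁻] = 0.310 mmol/kg

α₂ = 1 / (1 + [H⁺]/K2 + [H⁺]²/(K1K2)) = 1 / (1 + 10^+0.73 + 10^-1.65)
   = 1 / (1 + 5.3703 + 0.022387) = 1/6.3927 = 0.1564
[CO3²⁻] = α₂ × DIC = 0.1564 × 1.98 = 0.310 mmol/kg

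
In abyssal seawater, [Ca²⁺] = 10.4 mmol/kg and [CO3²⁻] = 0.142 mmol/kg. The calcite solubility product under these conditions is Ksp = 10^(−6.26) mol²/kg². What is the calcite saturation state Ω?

Ksp = 10^(−6.26) = 5.495×10^-7
Ω = [Ca²⁺][CO3²⁻]/Ksp = (10.4×10^-3)(0.142×10^-3) / 5.495×10^-7 = 2.69

Ω = 2.69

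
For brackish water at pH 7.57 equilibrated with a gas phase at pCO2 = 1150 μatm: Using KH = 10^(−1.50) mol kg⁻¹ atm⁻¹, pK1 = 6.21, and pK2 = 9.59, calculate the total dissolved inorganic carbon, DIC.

[CO2*] = KH · pCO2 = 10^(−1.50) × 1150×10^-6 = 3.637×10^-5 mol/kg
α₀ = 1/(1 + K1/[H⁺] + K1K2/[H⁺]²) = 1/(1 + 10^+1.36 + 10^-0.66) = 0.04145
DIC = [CO2*]/α₀ = 3.637×10^-5 / 0.04145 = 0.877 mmol/kg

DIC = 0.877 mmol/kg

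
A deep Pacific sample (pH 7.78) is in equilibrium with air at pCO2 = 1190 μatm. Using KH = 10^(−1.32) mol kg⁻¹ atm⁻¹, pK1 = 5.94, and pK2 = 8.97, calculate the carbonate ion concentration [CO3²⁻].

[CO3²⁻] = 0.254 mmol/kg

[CO2*] = KH · pCO2 = 10^(−1.32) × 1190×10^-6 = 5.696×10^-5 mol/kg
α₀ = 1/(1 + K1/[H⁺] + K1K2/[H⁺]²) = 1/(1 + 10^+1.84 + 10^+0.65) = 0.01340
DIC = [CO2*]/α₀ = 5.696×10^-5 / 0.01340 = 4.252 mmol/kg
[CO3²⁻] = α₂·DIC; α₂ = 0.05984, so [CO3²⁻] = 0.05984 × 4.252 = 0.254 mmol/kg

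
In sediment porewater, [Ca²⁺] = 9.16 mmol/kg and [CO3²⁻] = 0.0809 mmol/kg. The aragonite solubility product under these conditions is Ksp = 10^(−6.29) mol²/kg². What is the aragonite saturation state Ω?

Ksp = 10^(−6.29) = 5.129×10^-7
Ω = [Ca²⁺][CO3²⁻]/Ksp = (9.16×10^-3)(0.0809×10^-3) / 5.129×10^-7 = 1.44

Ω = 1.44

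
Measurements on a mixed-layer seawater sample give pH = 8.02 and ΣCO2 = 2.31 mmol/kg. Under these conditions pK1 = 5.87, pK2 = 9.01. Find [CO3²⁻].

α₂ = 1 / (1 + [H⁺]/K2 + [H⁺]²/(K1K2)) = 1 / (1 + 10^+0.99 + 10^-1.16)
   = 1 / (1 + 9.7724 + 0.069183) = 1/10.842 = 0.09224
[CO3²⁻] = α₂ × DIC = 0.09224 × 2.31 = 0.213 mmol/kg

[CO3²⁻] = 0.213 mmol/kg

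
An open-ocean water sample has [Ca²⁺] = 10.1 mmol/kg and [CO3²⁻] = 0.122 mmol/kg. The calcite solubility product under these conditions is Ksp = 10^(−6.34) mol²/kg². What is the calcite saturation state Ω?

Ksp = 10^(−6.34) = 4.571×10^-7
Ω = [Ca²⁺][CO3²⁻]/Ksp = (10.1×10^-3)(0.122×10^-3) / 4.571×10^-7 = 2.70

Ω = 2.70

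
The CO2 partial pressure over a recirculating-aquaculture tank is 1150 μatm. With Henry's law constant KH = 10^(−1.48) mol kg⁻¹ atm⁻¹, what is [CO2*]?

KH = 10^(−1.48) = 3.311×10^-2 mol kg⁻¹ atm⁻¹
[CO2*] = KH · pCO2 = 3.311×10^-2 × 1150×10^-6 atm = 3.81×10^-5 mol/kg

[CO2*] = 38.1 μmol/kg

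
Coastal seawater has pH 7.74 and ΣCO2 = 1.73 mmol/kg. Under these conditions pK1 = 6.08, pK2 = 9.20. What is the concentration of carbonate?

[CO3²⁻] = 0.0568 mmol/kg

α₂ = 1 / (1 + [H⁺]/K2 + [H⁺]²/(K1K2)) = 1 / (1 + 10^+1.46 + 10^-0.20)
   = 1 / (1 + 28.840 + 0.63096) = 1/30.471 = 0.03282
[CO3²⁻] = α₂ × DIC = 0.03282 × 1.73 = 0.0568 mmol/kg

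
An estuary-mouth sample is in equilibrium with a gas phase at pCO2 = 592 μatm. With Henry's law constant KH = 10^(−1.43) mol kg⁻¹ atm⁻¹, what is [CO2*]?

KH = 10^(−1.43) = 3.715×10^-2 mol kg⁻¹ atm⁻¹
[CO2*] = KH · pCO2 = 3.715×10^-2 × 592×10^-6 atm = 2.20×10^-5 mol/kg

[CO2*] = 22.0 μmol/kg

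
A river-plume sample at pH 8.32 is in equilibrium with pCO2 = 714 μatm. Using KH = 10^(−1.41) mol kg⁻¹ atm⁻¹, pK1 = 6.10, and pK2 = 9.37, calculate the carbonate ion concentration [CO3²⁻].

[CO2*] = KH · pCO2 = 10^(−1.41) × 714×10^-6 = 2.778×10^-5 mol/kg
α₀ = 1/(1 + K1/[H⁺] + K1K2/[H⁺]²) = 1/(1 + 10^+2.22 + 10^+1.17) = 0.005502
DIC = [CO2*]/α₀ = 2.778×10^-5 / 0.005502 = 5.049 mmol/kg
[CO3²⁻] = α₂·DIC; α₂ = 0.08138, so [CO3²⁻] = 0.08138 × 5.049 = 0.411 mmol/kg

[CO3²⁻] = 0.411 mmol/kg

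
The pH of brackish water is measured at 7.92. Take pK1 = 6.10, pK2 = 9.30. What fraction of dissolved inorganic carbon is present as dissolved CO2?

α₀ = 1 / (1 + K1/[H⁺] + K1K2/[H⁺]²) = 1 / (1 + 10^+1.82 + 10^+0.44)
   = 1 / (1 + 66.069 + 2.7542) = 1/69.824 = 0.01432

α₀ = 0.0143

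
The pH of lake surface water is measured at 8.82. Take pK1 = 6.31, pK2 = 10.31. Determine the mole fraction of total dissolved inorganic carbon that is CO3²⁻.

α₂ = 0.0313

α₂ = 1 / (1 + [H⁺]/K2 + [H⁺]²/(K1K2)) = 1 / (1 + 10^+1.49 + 10^-1.02)
   = 1 / (1 + 30.903 + 0.095499) = 1/31.998 = 0.03125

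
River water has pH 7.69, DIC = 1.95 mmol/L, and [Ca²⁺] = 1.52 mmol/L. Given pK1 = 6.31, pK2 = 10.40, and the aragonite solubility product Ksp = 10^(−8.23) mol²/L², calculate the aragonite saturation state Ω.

Ω = 0.940

α₂ = 1 / (1 + [H⁺]/K2 + [H⁺]²/(K1K2)) = 1 / (1 + 10^+2.71 + 10^+1.33)
   = 1 / (1 + 512.86 + 21.380) = 1/535.24 = 0.001868
[CO3²⁻] = α₂ × DIC = 0.001868 × 1.95 = 0.003643 mmol/L = 3.643 μmol/L
Ksp = 10^(−8.23) = 5.888×10^-9
Ω = [Ca²⁺][CO3²⁻]/Ksp = (1.52×10^-3)(3.643×10^-6) / 5.888×10^-9 = 0.940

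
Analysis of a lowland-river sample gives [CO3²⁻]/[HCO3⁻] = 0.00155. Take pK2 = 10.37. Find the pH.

From K2 = [H⁺][CO3²⁻]/[HCO3⁻]:  pH = pK2 + log₁₀([CO3²⁻]/[HCO3⁻])
log₁₀(0.00155) = -2.810
pH = 10.37 + (-2.810) = 7.56

pH = 7.56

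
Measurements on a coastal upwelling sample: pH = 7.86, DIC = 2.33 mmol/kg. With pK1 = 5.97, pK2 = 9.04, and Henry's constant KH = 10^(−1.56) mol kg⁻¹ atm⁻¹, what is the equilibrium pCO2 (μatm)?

pCO2 = 1010 μatm

α₀ = 1 / (1 + K1/[H⁺] + K1K2/[H⁺]²) = 1 / (1 + 10^+1.89 + 10^+0.71)
   = 1 / (1 + 77.625 + 5.1286) = 1/83.753 = 0.01194
[CO2*] = α₀ × DIC = 0.01194 × 2.33 = 0.02782 mmol/kg
pCO2 = [CO2*]/KH = 2.782×10^-5 / 2.754×10^-2 = 1010 μatm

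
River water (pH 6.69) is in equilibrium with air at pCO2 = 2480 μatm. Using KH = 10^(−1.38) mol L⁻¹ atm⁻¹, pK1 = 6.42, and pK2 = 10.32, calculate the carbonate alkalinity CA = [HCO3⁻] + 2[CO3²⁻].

[CO2*] = KH · pCO2 = 10^(−1.38) × 2480×10^-6 = 1.034×10^-4 mol/L
α₀ = 1/(1 + K1/[H⁺] + K1K2/[H⁺]²) = 1/(1 + 10^+0.27 + 10^-3.36) = 0.3493
DIC = [CO2*]/α₀ = 1.034×10^-4 / 0.3493 = 0.2959 mmol/L
CA = (α₁ + 2α₂)·DIC = (0.6505 + 2×0.0001525) × 0.2959 = 0.193 mmol/L

CA = 0.193 mmol/L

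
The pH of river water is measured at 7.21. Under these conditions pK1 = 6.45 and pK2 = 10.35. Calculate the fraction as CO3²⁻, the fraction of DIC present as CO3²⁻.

α₂ = 0.000617

α₂ = 1 / (1 + [H⁺]/K2 + [H⁺]²/(K1K2)) = 1 / (1 + 10^+3.14 + 10^+2.38)
   = 1 / (1 + 1380.4 + 239.88) = 1/1621.3 = 0.0006168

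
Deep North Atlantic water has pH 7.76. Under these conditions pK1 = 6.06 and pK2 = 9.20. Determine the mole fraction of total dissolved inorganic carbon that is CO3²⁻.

α₂ = 1 / (1 + [H⁺]/K2 + [H⁺]²/(K1K2)) = 1 / (1 + 10^+1.44 + 10^-0.26)
   = 1 / (1 + 27.542 + 0.54954) = 1/29.092 = 0.03437

α₂ = 0.0344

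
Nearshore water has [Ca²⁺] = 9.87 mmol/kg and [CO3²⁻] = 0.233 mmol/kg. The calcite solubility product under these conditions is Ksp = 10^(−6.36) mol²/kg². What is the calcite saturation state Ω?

Ksp = 10^(−6.36) = 4.365×10^-7
Ω = [Ca²⁺][CO3²⁻]/Ksp = (9.87×10^-3)(0.233×10^-3) / 4.365×10^-7 = 5.27

Ω = 5.27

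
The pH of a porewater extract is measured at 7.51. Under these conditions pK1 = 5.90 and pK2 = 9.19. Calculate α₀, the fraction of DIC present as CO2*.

α₀ = 0.0235

α₀ = 1 / (1 + K1/[H⁺] + K1K2/[H⁺]²) = 1 / (1 + 10^+1.61 + 10^-0.07)
   = 1 / (1 + 40.738 + 0.85114) = 1/42.589 = 0.02348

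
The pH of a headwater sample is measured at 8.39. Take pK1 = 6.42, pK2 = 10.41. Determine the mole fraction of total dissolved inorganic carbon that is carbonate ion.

α₂ = 0.00936

α₂ = 1 / (1 + [H⁺]/K2 + [H⁺]²/(K1K2)) = 1 / (1 + 10^+2.02 + 10^+0.05)
   = 1 / (1 + 104.71 + 1.1220) = 1/106.83 = 0.009360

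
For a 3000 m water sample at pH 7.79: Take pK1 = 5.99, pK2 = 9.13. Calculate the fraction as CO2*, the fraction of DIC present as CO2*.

α₀ = 1 / (1 + K1/[H⁺] + K1K2/[H⁺]²) = 1 / (1 + 10^+1.80 + 10^+0.46)
   = 1 / (1 + 63.096 + 2.8840) = 1/66.980 = 0.01493

α₀ = 0.0149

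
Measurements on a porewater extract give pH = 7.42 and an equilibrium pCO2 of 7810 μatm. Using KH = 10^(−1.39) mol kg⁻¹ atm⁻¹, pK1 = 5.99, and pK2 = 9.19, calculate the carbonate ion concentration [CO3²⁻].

[CO3²⁻] = 0.145 mmol/kg

[CO2*] = KH · pCO2 = 10^(−1.39) × 7810×10^-6 = 3.182×10^-4 mol/kg
α₀ = 1/(1 + K1/[H⁺] + K1K2/[H⁺]²) = 1/(1 + 10^+1.43 + 10^-0.34) = 0.03525
DIC = [CO2*]/α₀ = 3.182×10^-4 / 0.03525 = 9.027 mmol/kg
[CO3²⁻] = α₂·DIC; α₂ = 0.01611, so [CO3²⁻] = 0.01611 × 9.027 = 0.145 mmol/kg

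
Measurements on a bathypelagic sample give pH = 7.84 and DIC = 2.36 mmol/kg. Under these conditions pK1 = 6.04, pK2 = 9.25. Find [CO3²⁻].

[CO3²⁻] = 0.0870 mmol/kg

α₂ = 1 / (1 + [H⁺]/K2 + [H⁺]²/(K1K2)) = 1 / (1 + 10^+1.41 + 10^-0.39)
   = 1 / (1 + 25.704 + 0.40738) = 1/27.111 = 0.03688
[CO3²⁻] = α₂ × DIC = 0.03688 × 2.36 = 0.0870 mmol/kg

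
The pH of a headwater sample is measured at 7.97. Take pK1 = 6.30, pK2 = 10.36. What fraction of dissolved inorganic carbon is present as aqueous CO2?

α₀ = 1 / (1 + K1/[H⁺] + K1K2/[H⁺]²) = 1 / (1 + 10^+1.67 + 10^-0.72)
   = 1 / (1 + 46.774 + 0.19055) = 1/47.964 = 0.02085

α₀ = 0.0208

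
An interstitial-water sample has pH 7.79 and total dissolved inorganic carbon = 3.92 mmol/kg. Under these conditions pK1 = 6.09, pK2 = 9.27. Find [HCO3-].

α₁ = 1 / (1 + [H⁺]/K1 + K2/[H⁺]) = 1 / (1 + 10^-1.70 + 10^-1.48)
   = 1 / (1 + 0.019953 + 0.033113) = 1/1.0531 = 0.9496
[HCO3⁻] = α₁ × DIC = 0.9496 × 3.92 = 3.72 mmol/kg

[HCO3⁻] = 3.72 mmol/kg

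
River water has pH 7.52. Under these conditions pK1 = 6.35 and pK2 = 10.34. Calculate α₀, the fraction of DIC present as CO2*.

α₀ = 0.0632

α₀ = 1 / (1 + K1/[H⁺] + K1K2/[H⁺]²) = 1 / (1 + 10^+1.17 + 10^-1.65)
   = 1 / (1 + 14.791 + 0.022387) = 1/15.813 = 0.06324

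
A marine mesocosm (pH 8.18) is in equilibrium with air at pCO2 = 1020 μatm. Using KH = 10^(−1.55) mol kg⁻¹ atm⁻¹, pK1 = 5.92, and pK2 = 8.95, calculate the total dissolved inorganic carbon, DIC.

DIC = 6.15 mmol/kg

[CO2*] = KH · pCO2 = 10^(−1.55) × 1020×10^-6 = 2.875×10^-5 mol/kg
α₀ = 1/(1 + K1/[H⁺] + K1K2/[H⁺]²) = 1/(1 + 10^+2.26 + 10^+1.49) = 0.004676
DIC = [CO2*]/α₀ = 2.875×10^-5 / 0.004676 = 6.15 mmol/kg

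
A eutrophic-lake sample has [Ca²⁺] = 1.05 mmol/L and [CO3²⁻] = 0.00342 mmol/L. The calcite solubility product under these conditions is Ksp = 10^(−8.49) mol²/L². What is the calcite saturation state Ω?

Ω = 1.11

Ksp = 10^(−8.49) = 3.236×10^-9
Ω = [Ca²⁺][CO3²⁻]/Ksp = (1.05×10^-3)(0.00342×10^-3) / 3.236×10^-9 = 1.11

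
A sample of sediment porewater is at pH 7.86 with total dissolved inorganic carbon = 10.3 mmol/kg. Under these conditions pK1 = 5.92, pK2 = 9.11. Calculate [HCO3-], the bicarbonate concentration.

[HCO3⁻] = 9.65 mmol/kg

α₁ = 1 / (1 + [H⁺]/K1 + K2/[H⁺]) = 1 / (1 + 10^-1.94 + 10^-1.25)
   = 1 / (1 + 0.011482 + 0.056234) = 1/1.0677 = 0.9366
[HCO3⁻] = α₁ × DIC = 0.9366 × 10.3 = 9.65 mmol/kg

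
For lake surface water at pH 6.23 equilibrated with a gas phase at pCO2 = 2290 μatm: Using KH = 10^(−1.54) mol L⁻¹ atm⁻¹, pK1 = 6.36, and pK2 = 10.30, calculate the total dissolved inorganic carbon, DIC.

DIC = 0.115 mmol/L

[CO2*] = KH · pCO2 = 10^(−1.54) × 2290×10^-6 = 6.604×10^-5 mol/L
α₀ = 1/(1 + K1/[H⁺] + K1K2/[H⁺]²) = 1/(1 + 10^-0.13 + 10^-4.20) = 0.5743
DIC = [CO2*]/α₀ = 6.604×10^-5 / 0.5743 = 0.115 mmol/L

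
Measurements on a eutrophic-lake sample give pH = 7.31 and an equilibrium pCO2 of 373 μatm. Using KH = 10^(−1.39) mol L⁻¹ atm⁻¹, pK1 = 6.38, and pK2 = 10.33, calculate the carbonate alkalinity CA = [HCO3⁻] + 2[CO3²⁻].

CA = 0.130 mmol/L

[CO2*] = KH · pCO2 = 10^(−1.39) × 373×10^-6 = 1.520×10^-5 mol/L
α₀ = 1/(1 + K1/[H⁺] + K1K2/[H⁺]²) = 1/(1 + 10^+0.93 + 10^-2.09) = 0.1050
DIC = [CO2*]/α₀ = 1.520×10^-5 / 0.1050 = 0.1447 mmol/L
CA = (α₁ + 2α₂)·DIC = (0.8941 + 2×0.0008539) × 0.1447 = 0.130 mmol/L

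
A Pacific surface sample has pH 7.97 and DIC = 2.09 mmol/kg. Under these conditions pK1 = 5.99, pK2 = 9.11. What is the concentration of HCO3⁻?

α₁ = 1 / (1 + [H⁺]/K1 + K2/[H⁺]) = 1 / (1 + 10^-1.98 + 10^-1.14)
   = 1 / (1 + 0.010471 + 0.072444) = 1/1.0829 = 0.9234
[HCO3⁻] = α₁ × DIC = 0.9234 × 2.09 = 1.93 mmol/kg

[HCO3⁻] = 1.93 mmol/kg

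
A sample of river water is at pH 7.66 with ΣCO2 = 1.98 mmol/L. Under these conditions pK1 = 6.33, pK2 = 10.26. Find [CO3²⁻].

[CO3²⁻] = 4.74 μmol/L

α₂ = 1 / (1 + [H⁺]/K2 + [H⁺]²/(K1K2)) = 1 / (1 + 10^+2.60 + 10^+1.27)
   = 1 / (1 + 398.11 + 18.621) = 1/417.73 = 0.002394
[CO3²⁻] = α₂ × DIC = 0.002394 × 1.98 = 0.00474 mmol/L = 4.74 μmol/L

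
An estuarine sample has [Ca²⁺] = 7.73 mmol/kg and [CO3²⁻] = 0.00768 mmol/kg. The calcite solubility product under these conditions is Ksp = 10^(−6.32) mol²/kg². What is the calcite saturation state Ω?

Ksp = 10^(−6.32) = 4.786×10^-7
Ω = [Ca²⁺][CO3²⁻]/Ksp = (7.73×10^-3)(0.00768×10^-3) / 4.786×10^-7 = 0.124

Ω = 0.124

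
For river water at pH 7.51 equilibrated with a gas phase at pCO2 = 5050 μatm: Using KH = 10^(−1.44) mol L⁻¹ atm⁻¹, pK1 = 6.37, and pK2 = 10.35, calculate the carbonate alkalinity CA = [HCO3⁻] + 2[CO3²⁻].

CA = 2.54 mmol/L

[CO2*] = KH · pCO2 = 10^(−1.44) × 5050×10^-6 = 1.834×10^-4 mol/L
α₀ = 1/(1 + K1/[H⁺] + K1K2/[H⁺]²) = 1/(1 + 10^+1.14 + 10^-1.70) = 0.06746
DIC = [CO2*]/α₀ = 1.834×10^-4 / 0.06746 = 2.718 mmol/L
CA = (α₁ + 2α₂)·DIC = (0.9312 + 2×0.001346) × 2.718 = 2.54 mmol/L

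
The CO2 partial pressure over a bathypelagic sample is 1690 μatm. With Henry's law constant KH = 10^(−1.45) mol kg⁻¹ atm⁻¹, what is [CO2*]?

[CO2*] = 60.0 μmol/kg

KH = 10^(−1.45) = 3.548×10^-2 mol kg⁻¹ atm⁻¹
[CO2*] = KH · pCO2 = 3.548×10^-2 × 1690×10^-6 atm = 6.00×10^-5 mol/kg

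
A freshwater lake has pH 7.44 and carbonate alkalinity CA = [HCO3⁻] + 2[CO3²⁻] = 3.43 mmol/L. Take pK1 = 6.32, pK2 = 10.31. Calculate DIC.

CA = [HCO3⁻] + 2[CO3²⁻] = (α₁ + 2α₂)·DIC
At pH 7.44: [H⁺]/K1 = 10^-1.12 = 0.075858, K2/[H⁺] = 10^-2.87 = 0.0013490
α₁ = 1/(1 + 0.075858 + 0.0013490) = 1/1.0772 = 0.9283; α₂ = α₁·K2/[H⁺] = 0.001252
α₁ + 2α₂ = 0.9308
DIC = CA / (α₁ + 2α₂) = 3.43 / 0.9308 = 3.68 mmol/L

DIC = 3.68 mmol/L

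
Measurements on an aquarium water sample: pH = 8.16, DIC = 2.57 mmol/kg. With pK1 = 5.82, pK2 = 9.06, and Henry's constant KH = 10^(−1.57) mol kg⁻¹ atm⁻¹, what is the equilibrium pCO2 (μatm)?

pCO2 = 386 μatm

α₀ = 1 / (1 + K1/[H⁺] + K1K2/[H⁺]²) = 1 / (1 + 10^+2.34 + 10^+1.44)
   = 1 / (1 + 218.78 + 27.542) = 1/247.32 = 0.004043
[CO2*] = α₀ × DIC = 0.004043 × 2.57 = 0.01039 mmol/kg = 10.39 μmol/kg
pCO2 = [CO2*]/KH = 1.039×10^-5 / 2.692×10^-2 = 386 μatm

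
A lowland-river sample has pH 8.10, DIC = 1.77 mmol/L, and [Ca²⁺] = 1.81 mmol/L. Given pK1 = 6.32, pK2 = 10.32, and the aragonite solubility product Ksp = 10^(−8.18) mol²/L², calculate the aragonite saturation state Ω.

Ω = 2.86

α₂ = 1 / (1 + [H⁺]/K2 + [H⁺]²/(K1K2)) = 1 / (1 + 10^+2.22 + 10^+0.44)
   = 1 / (1 + 165.96 + 2.7542) = 1/169.71 = 0.005892
[CO3²⁻] = α₂ × DIC = 0.005892 × 1.77 = 0.01043 mmol/L = 10.43 μmol/L
Ksp = 10^(−8.18) = 6.607×10^-9
Ω = [Ca²⁺][CO3²⁻]/Ksp = (1.81×10^-3)(1.043×10^-5) / 6.607×10^-9 = 2.86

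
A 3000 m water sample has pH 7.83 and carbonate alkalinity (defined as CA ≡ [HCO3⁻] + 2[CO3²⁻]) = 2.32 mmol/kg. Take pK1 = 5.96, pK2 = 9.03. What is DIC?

CA = [HCO3⁻] + 2[CO3²⁻] = (α₁ + 2α₂)·DIC
At pH 7.83: [H⁺]/K1 = 10^-1.87 = 0.013490, K2/[H⁺] = 10^-1.20 = 0.063096
α₁ = 1/(1 + 0.013490 + 0.063096) = 1/1.0766 = 0.9289; α₂ = α₁·K2/[H⁺] = 0.05861
α₁ + 2α₂ = 1.0461
DIC = CA / (α₁ + 2α₂) = 2.32 / 1.0461 = 2.22 mmol/kg

DIC = 2.22 mmol/kg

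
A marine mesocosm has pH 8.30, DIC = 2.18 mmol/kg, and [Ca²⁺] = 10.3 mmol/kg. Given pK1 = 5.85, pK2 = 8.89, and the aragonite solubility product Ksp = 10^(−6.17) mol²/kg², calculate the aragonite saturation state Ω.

Ω = 6.77

α₂ = 1 / (1 + [H⁺]/K2 + [H⁺]²/(K1K2)) = 1 / (1 + 10^+0.59 + 10^-1.86)
   = 1 / (1 + 3.8905 + 0.013804) = 1/4.9043 = 0.2039
[CO3²⁻] = α₂ × DIC = 0.2039 × 2.18 = 0.4445 mmol/kg
Ksp = 10^(−6.17) = 6.761×10^-7
Ω = [Ca²⁺][CO3²⁻]/Ksp = (10.3×10^-3)(4.445×10^-4) / 6.761×10^-7 = 6.77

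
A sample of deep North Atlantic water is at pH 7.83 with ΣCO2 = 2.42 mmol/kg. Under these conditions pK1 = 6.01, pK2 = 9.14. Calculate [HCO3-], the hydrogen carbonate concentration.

[HCO3⁻] = 2.27 mmol/kg

α₁ = 1 / (1 + [H⁺]/K1 + K2/[H⁺]) = 1 / (1 + 10^-1.82 + 10^-1.31)
   = 1 / (1 + 0.015136 + 0.048978) = 1/1.0641 = 0.9397
[HCO3⁻] = α₁ × DIC = 0.9397 × 2.42 = 2.27 mmol/kg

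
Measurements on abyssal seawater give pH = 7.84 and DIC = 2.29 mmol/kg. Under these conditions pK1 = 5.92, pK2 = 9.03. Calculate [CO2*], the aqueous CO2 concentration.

[CO2*] = 0.0256 mmol/kg

α₀ = 1 / (1 + K1/[H⁺] + K1K2/[H⁺]²) = 1 / (1 + 10^+1.92 + 10^+0.73)
   = 1 / (1 + 83.176 + 5.3703) = 1/89.547 = 0.01117
[CO2*] = α₀ × DIC = 0.01117 × 2.29 = 0.0256 mmol/kg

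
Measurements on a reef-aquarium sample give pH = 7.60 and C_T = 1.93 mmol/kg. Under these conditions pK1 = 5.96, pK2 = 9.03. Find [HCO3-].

α₁ = 1 / (1 + [H⁺]/K1 + K2/[H⁺]) = 1 / (1 + 10^-1.64 + 10^-1.43)
   = 1 / (1 + 0.022909 + 0.037154) = 1/1.0601 = 0.9433
[HCO3⁻] = α₁ × DIC = 0.9433 × 1.93 = 1.82 mmol/kg

[HCO3⁻] = 1.82 mmol/kg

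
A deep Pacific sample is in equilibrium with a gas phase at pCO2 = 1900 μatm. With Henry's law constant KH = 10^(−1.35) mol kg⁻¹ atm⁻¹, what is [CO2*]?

KH = 10^(−1.35) = 4.467×10^-2 mol kg⁻¹ atm⁻¹
[CO2*] = KH · pCO2 = 4.467×10^-2 × 1900×10^-6 atm = 8.49×10^-5 mol/kg

[CO2*] = 84.9 μmol/kg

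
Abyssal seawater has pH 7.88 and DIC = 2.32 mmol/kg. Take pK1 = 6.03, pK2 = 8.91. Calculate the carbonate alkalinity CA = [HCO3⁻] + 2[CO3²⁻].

CA = 2.49 mmol/kg

CA = [HCO3⁻] + 2[CO3²⁻] = (α₁ + 2α₂)·DIC
At pH 7.88: [H⁺]/K1 = 10^-1.85 = 0.014125, K2/[H⁺] = 10^-1.03 = 0.093325
α₁ = 1/(1 + 0.014125 + 0.093325) = 1/1.1075 = 0.9030; α₂ = α₁·K2/[H⁺] = 0.08427
α₁ + 2α₂ = 1.0715
CA = 1.0715 × 2.32 = 2.49 mmol/kg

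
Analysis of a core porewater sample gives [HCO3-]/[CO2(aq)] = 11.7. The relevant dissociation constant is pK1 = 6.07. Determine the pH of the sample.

pH = 7.14

From K1 = [H⁺][HCO3-]/[CO2(aq)]:  pH = pK1 + log₁₀([HCO3-]/[CO2(aq)])
log₁₀(11.7) = +1.068
pH = 6.07 + (+1.068) = 7.14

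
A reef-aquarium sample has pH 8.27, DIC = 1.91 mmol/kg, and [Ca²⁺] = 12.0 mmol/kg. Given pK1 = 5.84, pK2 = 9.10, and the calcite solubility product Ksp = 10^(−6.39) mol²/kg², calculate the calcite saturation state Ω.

α₂ = 1 / (1 + [H⁺]/K2 + [H⁺]²/(K1K2)) = 1 / (1 + 10^+0.83 + 10^-1.60)
   = 1 / (1 + 6.7608 + 0.025119) = 1/7.7859 = 0.1284
[CO3²⁻] = α₂ × DIC = 0.1284 × 1.91 = 0.2453 mmol/kg
Ksp = 10^(−6.39) = 4.074×10^-7
Ω = [Ca²⁺][CO3²⁻]/Ksp = (12.0×10^-3)(2.453×10^-4) / 4.074×10^-7 = 7.23

Ω = 7.23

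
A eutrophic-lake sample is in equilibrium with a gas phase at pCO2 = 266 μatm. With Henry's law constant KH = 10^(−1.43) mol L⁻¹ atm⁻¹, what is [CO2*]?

KH = 10^(−1.43) = 3.715×10^-2 mol L⁻¹ atm⁻¹
[CO2*] = KH · pCO2 = 3.715×10^-2 × 266×10^-6 atm = 9.88×10^-6 mol/L

[CO2*] = 9.88 μmol/L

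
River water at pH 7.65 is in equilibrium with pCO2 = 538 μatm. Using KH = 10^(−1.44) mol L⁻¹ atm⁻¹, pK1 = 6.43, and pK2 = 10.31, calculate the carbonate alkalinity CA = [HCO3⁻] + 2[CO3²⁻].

CA = 0.326 mmol/L

[CO2*] = KH · pCO2 = 10^(−1.44) × 538×10^-6 = 1.953×10^-5 mol/L
α₀ = 1/(1 + K1/[H⁺] + K1K2/[H⁺]²) = 1/(1 + 10^+1.22 + 10^-1.44) = 0.05671
DIC = [CO2*]/α₀ = 1.953×10^-5 / 0.05671 = 0.3444 mmol/L
CA = (α₁ + 2α₂)·DIC = (0.9412 + 2×0.002059) × 0.3444 = 0.326 mmol/L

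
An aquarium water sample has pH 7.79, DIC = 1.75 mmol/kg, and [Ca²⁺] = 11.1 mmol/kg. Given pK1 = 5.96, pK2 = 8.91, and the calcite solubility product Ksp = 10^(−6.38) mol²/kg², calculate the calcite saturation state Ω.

α₂ = 1 / (1 + [H⁺]/K2 + [H⁺]²/(K1K2)) = 1 / (1 + 10^+1.12 + 10^-0.71)
   = 1 / (1 + 13.183 + 0.19498) = 1/14.378 = 0.06955
[CO3²⁻] = α₂ × DIC = 0.06955 × 1.75 = 0.1217 mmol/kg
Ksp = 10^(−6.38) = 4.169×10^-7
Ω = [Ca²⁺][CO3²⁻]/Ksp = (11.1×10^-3)(1.217×10^-4) / 4.169×10^-7 = 3.24

Ω = 3.24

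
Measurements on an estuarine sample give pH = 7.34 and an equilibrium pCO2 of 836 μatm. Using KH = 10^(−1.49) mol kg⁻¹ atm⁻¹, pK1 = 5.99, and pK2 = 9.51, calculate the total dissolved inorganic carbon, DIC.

DIC = 0.637 mmol/kg

[CO2*] = KH · pCO2 = 10^(−1.49) × 836×10^-6 = 2.705×10^-5 mol/kg
α₀ = 1/(1 + K1/[H⁺] + K1K2/[H⁺]²) = 1/(1 + 10^+1.35 + 10^-0.82) = 0.04248
DIC = [CO2*]/α₀ = 2.705×10^-5 / 0.04248 = 0.637 mmol/kg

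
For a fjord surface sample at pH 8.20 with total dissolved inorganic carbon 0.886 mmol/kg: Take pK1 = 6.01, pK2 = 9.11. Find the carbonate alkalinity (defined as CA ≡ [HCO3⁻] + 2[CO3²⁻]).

CA = 0.977 mmol/kg

CA = [HCO3⁻] + 2[CO3²⁻] = (α₁ + 2α₂)·DIC
At pH 8.20: [H⁺]/K1 = 10^-2.19 = 0.0064565, K2/[H⁺] = 10^-0.91 = 0.12303
α₁ = 1/(1 + 0.0064565 + 0.12303) = 1/1.1295 = 0.8854; α₂ = α₁·K2/[H⁺] = 0.1089
α₁ + 2α₂ = 1.1032
CA = 1.1032 × 0.886 = 0.977 mmol/kg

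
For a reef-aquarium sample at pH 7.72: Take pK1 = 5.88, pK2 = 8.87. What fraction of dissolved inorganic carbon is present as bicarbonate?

α₁ = 1 / (1 + [H⁺]/K1 + K2/[H⁺]) = 1 / (1 + 10^-1.84 + 10^-1.15)
   = 1 / (1 + 0.014454 + 0.070795) = 1/1.0852 = 0.9214

α₁ = 0.921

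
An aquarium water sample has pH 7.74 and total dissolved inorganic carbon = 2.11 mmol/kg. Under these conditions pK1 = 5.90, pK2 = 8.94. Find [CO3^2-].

[CO3²⁻] = 0.124 mmol/kg

α₂ = 1 / (1 + [H⁺]/K2 + [H⁺]²/(K1K2)) = 1 / (1 + 10^+1.20 + 10^-0.64)
   = 1 / (1 + 15.849 + 0.22909) = 1/17.078 = 0.05855
[CO3²⁻] = α₂ × DIC = 0.05855 × 2.11 = 0.124 mmol/kg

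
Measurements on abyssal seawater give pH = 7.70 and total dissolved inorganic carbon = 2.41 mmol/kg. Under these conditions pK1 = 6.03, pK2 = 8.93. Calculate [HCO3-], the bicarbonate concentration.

[HCO3⁻] = 2.23 mmol/kg

α₁ = 1 / (1 + [H⁺]/K1 + K2/[H⁺]) = 1 / (1 + 10^-1.67 + 10^-1.23)
   = 1 / (1 + 0.021380 + 0.058884) = 1/1.0803 = 0.9257
[HCO3⁻] = α₁ × DIC = 0.9257 × 2.41 = 2.23 mmol/kg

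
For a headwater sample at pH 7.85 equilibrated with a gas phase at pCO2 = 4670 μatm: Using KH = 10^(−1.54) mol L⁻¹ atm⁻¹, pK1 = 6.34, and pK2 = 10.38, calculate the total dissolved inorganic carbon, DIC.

DIC = 4.51 mmol/L

[CO2*] = KH · pCO2 = 10^(−1.54) × 4670×10^-6 = 1.347×10^-4 mol/L
α₀ = 1/(1 + K1/[H⁺] + K1K2/[H⁺]²) = 1/(1 + 10^+1.51 + 10^-1.02) = 0.02989
DIC = [CO2*]/α₀ = 1.347×10^-4 / 0.02989 = 4.51 mmol/L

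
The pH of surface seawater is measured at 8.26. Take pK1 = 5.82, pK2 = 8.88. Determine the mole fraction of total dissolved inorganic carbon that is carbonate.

α₂ = 0.193

α₂ = 1 / (1 + [H⁺]/K2 + [H⁺]²/(K1K2)) = 1 / (1 + 10^+0.62 + 10^-1.82)
   = 1 / (1 + 4.1687 + 0.015136) = 1/5.1838 = 0.1929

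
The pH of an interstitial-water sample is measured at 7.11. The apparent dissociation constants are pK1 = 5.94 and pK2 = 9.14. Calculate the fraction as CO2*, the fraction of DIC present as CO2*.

α₀ = 1 / (1 + K1/[H⁺] + K1K2/[H⁺]²) = 1 / (1 + 10^+1.17 + 10^-0.86)
   = 1 / (1 + 14.791 + 0.13804) = 1/15.929 = 0.06278

α₀ = 0.0628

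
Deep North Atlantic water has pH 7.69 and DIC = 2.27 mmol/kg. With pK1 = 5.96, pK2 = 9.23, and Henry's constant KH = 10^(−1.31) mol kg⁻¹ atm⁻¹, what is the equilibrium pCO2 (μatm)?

pCO2 = 824 μatm

α₀ = 1 / (1 + K1/[H⁺] + K1K2/[H⁺]²) = 1 / (1 + 10^+1.73 + 10^+0.19)
   = 1 / (1 + 53.703 + 1.5488) = 1/56.252 = 0.01778
[CO2*] = α₀ × DIC = 0.01778 × 2.27 = 0.04035 mmol/kg
pCO2 = [CO2*]/KH = 4.035×10^-5 / 4.898×10^-2 = 824 μatm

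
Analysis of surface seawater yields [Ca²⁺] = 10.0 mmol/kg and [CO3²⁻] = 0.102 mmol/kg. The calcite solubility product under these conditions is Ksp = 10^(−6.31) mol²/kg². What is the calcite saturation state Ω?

Ω = 2.08

Ksp = 10^(−6.31) = 4.898×10^-7
Ω = [Ca²⁺][CO3²⁻]/Ksp = (10.0×10^-3)(0.102×10^-3) / 4.898×10^-7 = 2.08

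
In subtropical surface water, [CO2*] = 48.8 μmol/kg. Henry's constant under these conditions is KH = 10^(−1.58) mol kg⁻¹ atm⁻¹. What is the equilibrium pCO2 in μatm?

pCO2 = 1860 μatm

KH = 10^(−1.58) = 2.630×10^-2 mol kg⁻¹ atm⁻¹
pCO2 = [CO2*]/KH = 48.8×10^-6 / 2.630×10^-2 = 1.86×10^-3 atm = 1860 μatm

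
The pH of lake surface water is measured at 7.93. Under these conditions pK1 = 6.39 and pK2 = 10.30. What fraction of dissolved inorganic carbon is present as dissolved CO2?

α₀ = 1 / (1 + K1/[H⁺] + K1K2/[H⁺]²) = 1 / (1 + 10^+1.54 + 10^-0.83)
   = 1 / (1 + 34.674 + 0.14791) = 1/35.822 = 0.02792

α₀ = 0.0279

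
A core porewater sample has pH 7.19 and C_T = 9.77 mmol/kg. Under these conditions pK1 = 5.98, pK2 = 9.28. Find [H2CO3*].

α₀ = 1 / (1 + K1/[H⁺] + K1K2/[H⁺]²) = 1 / (1 + 10^+1.21 + 10^-0.88)
   = 1 / (1 + 16.218 + 0.13183) = 1/17.350 = 0.05764
[CO2*] = α₀ × DIC = 0.05764 × 9.77 = 0.563 mmol/kg

[CO2*] = 0.563 mmol/kg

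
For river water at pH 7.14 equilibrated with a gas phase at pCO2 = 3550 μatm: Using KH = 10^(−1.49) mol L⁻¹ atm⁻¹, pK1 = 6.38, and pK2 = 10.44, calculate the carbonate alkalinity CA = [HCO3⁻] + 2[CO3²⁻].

CA = 0.662 mmol/L

[CO2*] = KH · pCO2 = 10^(−1.49) × 3550×10^-6 = 1.149×10^-4 mol/L
α₀ = 1/(1 + K1/[H⁺] + K1K2/[H⁺]²) = 1/(1 + 10^+0.76 + 10^-2.54) = 0.1480
DIC = [CO2*]/α₀ = 1.149×10^-4 / 0.1480 = 0.7762 mmol/L
CA = (α₁ + 2α₂)·DIC = (0.8516 + 2×0.0004268) × 0.7762 = 0.662 mmol/L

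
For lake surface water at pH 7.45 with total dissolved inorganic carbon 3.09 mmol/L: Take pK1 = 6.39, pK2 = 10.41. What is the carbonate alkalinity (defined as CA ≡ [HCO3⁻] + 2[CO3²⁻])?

CA = [HCO3⁻] + 2[CO3²⁻] = (α₁ + 2α₂)·DIC
At pH 7.45: [H⁺]/K1 = 10^-1.06 = 0.087096, K2/[H⁺] = 10^-2.96 = 0.0010965
α₁ = 1/(1 + 0.087096 + 0.0010965) = 1/1.0882 = 0.9190; α₂ = α₁·K2/[H⁺] = 0.001008
α₁ + 2α₂ = 0.9210
CA = 0.9210 × 3.09 = 2.85 mmol/L

CA = 2.85 mmol/L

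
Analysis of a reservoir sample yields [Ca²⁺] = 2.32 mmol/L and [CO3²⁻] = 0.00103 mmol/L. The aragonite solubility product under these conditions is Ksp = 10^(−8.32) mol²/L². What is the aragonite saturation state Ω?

Ω = 0.499

Ksp = 10^(−8.32) = 4.786×10^-9
Ω = [Ca²⁺][CO3²⁻]/Ksp = (2.32×10^-3)(0.00103×10^-3) / 4.786×10^-9 = 0.499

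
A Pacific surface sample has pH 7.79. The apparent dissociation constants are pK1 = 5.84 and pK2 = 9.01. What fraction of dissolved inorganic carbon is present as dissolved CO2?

α₀ = 1 / (1 + K1/[H⁺] + K1K2/[H⁺]²) = 1 / (1 + 10^+1.95 + 10^+0.73)
   = 1 / (1 + 89.125 + 5.3703) = 1/95.495 = 0.01047

α₀ = 0.0105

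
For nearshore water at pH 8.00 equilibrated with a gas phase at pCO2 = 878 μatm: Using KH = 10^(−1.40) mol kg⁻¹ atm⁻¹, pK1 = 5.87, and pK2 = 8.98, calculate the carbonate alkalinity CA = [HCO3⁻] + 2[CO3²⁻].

[CO2*] = KH · pCO2 = 10^(−1.40) × 878×10^-6 = 3.495×10^-5 mol/kg
α₀ = 1/(1 + K1/[H⁺] + K1K2/[H⁺]²) = 1/(1 + 10^+2.13 + 10^+1.15) = 0.006666
DIC = [CO2*]/α₀ = 3.495×10^-5 / 0.006666 = 5.244 mmol/kg
CA = (α₁ + 2α₂)·DIC = (0.8992 + 2×0.09416) × 5.244 = 5.70 mmol/kg

CA = 5.70 mmol/kg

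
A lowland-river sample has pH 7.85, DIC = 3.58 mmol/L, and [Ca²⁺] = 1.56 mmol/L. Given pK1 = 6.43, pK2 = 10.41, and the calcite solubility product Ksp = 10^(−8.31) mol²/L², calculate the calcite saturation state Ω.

Ω = 3.02

α₂ = 1 / (1 + [H⁺]/K2 + [H⁺]²/(K1K2)) = 1 / (1 + 10^+2.56 + 10^+1.14)
   = 1 / (1 + 363.08 + 13.804) = 1/377.88 = 0.002646
[CO3²⁻] = α₂ × DIC = 0.002646 × 3.58 = 0.009474 mmol/L = 9.474 μmol/L
Ksp = 10^(−8.31) = 4.898×10^-9
Ω = [Ca²⁺][CO3²⁻]/Ksp = (1.56×10^-3)(9.474×10^-6) / 4.898×10^-9 = 3.02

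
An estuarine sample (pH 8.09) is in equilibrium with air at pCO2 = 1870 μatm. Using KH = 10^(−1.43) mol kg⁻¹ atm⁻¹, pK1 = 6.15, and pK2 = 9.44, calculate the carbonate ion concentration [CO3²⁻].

[CO3²⁻] = 0.270 mmol/kg

[CO2*] = KH · pCO2 = 10^(−1.43) × 1870×10^-6 = 6.948×10^-5 mol/kg
α₀ = 1/(1 + K1/[H⁺] + K1K2/[H⁺]²) = 1/(1 + 10^+1.94 + 10^+0.59) = 0.01087
DIC = [CO2*]/α₀ = 6.948×10^-5 / 0.01087 = 6.391 mmol/kg
[CO3²⁻] = α₂·DIC; α₂ = 0.04229, so [CO3²⁻] = 0.04229 × 6.391 = 0.270 mmol/kg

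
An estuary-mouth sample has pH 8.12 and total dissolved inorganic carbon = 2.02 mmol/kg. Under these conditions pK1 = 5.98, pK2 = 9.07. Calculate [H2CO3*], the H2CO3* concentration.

[CO2*] = 13.1 μmol/kg

α₀ = 1 / (1 + K1/[H⁺] + K1K2/[H⁺]²) = 1 / (1 + 10^+2.14 + 10^+1.19)
   = 1 / (1 + 138.04 + 15.488) = 1/154.53 = 0.006471
[CO2*] = α₀ × DIC = 0.006471 × 2.02 = 0.0131 mmol/kg = 13.1 μmol/kg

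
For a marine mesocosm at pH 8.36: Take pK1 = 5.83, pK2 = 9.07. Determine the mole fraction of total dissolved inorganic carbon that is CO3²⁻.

α₂ = 0.163

α₂ = 1 / (1 + [H⁺]/K2 + [H⁺]²/(K1K2)) = 1 / (1 + 10^+0.71 + 10^-1.82)
   = 1 / (1 + 5.1286 + 0.015136) = 1/6.1437 = 0.1628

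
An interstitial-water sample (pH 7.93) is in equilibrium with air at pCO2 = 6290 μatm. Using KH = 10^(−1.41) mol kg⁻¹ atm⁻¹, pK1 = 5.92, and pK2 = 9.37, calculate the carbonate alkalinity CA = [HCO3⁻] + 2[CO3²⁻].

[CO2*] = KH · pCO2 = 10^(−1.41) × 6290×10^-6 = 2.447×10^-4 mol/kg
α₀ = 1/(1 + K1/[H⁺] + K1K2/[H⁺]²) = 1/(1 + 10^+2.01 + 10^+0.57) = 0.009342
DIC = [CO2*]/α₀ = 2.447×10^-4 / 0.009342 = 26.19 mmol/kg
CA = (α₁ + 2α₂)·DIC = (0.9559 + 2×0.03471) × 26.19 = 26.9 mmol/kg

CA = 26.9 mmol/kg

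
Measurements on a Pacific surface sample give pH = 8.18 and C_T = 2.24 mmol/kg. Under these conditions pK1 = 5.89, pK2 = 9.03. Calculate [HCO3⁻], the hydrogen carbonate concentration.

α₁ = 1 / (1 + [H⁺]/K1 + K2/[H⁺]) = 1 / (1 + 10^-2.29 + 10^-0.85)
   = 1 / (1 + 0.0051286 + 0.14125) = 1/1.1464 = 0.8723
[HCO3⁻] = α₁ × DIC = 0.8723 × 2.24 = 1.95 mmol/kg

[HCO3⁻] = 1.95 mmol/kg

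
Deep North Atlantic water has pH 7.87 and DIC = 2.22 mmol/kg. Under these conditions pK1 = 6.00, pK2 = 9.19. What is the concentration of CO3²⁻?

[CO3²⁻] = 0.100 mmol/kg

α₂ = 1 / (1 + [H⁺]/K2 + [H⁺]²/(K1K2)) = 1 / (1 + 10^+1.32 + 10^-0.55)
   = 1 / (1 + 20.893 + 0.28184) = 1/22.175 = 0.04510
[CO3²⁻] = α₂ × DIC = 0.04510 × 2.22 = 0.100 mmol/kg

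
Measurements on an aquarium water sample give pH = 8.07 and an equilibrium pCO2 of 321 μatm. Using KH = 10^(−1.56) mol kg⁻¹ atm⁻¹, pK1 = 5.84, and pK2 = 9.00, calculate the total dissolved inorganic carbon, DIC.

[CO2*] = KH · pCO2 = 10^(−1.56) × 321×10^-6 = 8.841×10^-6 mol/kg
α₀ = 1/(1 + K1/[H⁺] + K1K2/[H⁺]²) = 1/(1 + 10^+2.23 + 10^+1.30) = 0.005242
DIC = [CO2*]/α₀ = 8.841×10^-6 / 0.005242 = 1.69 mmol/kg

DIC = 1.69 mmol/kg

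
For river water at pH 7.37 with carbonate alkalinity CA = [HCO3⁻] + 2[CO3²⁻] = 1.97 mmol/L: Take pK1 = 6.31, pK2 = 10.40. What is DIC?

DIC = 2.14 mmol/L

CA = [HCO3⁻] + 2[CO3²⁻] = (α₁ + 2α₂)·DIC
At pH 7.37: [H⁺]/K1 = 10^-1.06 = 0.087096, K2/[H⁺] = 10^-3.03 = 0.00093325
α₁ = 1/(1 + 0.087096 + 0.00093325) = 1/1.0880 = 0.9191; α₂ = α₁·K2/[H⁺] = 0.0008577
α₁ + 2α₂ = 0.9208
DIC = CA / (α₁ + 2α₂) = 1.97 / 0.9208 = 2.14 mmol/L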